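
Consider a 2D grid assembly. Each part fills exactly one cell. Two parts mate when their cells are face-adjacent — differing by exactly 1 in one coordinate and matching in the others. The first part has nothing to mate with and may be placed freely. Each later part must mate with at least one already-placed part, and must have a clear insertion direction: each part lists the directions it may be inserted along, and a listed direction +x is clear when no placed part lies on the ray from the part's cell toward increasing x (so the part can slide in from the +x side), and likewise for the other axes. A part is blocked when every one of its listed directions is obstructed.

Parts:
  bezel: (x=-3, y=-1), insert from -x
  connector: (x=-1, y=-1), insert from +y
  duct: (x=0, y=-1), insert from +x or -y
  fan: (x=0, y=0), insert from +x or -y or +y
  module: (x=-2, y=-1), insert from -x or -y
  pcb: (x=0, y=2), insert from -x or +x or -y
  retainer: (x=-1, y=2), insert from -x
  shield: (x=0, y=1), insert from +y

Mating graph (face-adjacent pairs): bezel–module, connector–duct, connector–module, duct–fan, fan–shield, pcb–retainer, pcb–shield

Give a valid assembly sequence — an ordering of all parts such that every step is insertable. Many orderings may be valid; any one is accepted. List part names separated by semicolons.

shield; pcb; fan; duct; connector; retainer; module; bezel

1. shield@(0, 1) [+y clear] — {shield}
2. pcb@(0, 2) [-x clear] — {pcb, shield}
3. fan@(0, 0) [+x clear] — {fan, pcb, shield}
4. duct@(0, -1) [+x clear] — {duct, fan, pcb, shield}
5. connector@(-1, -1) [+y clear] — {connector, duct, fan, pcb, shield}
6. retainer@(-1, 2) [-x clear] — {connector, duct, fan, pcb, retainer, shield}
7. module@(-2, -1) [-x clear] — {connector, duct, fan, module, pcb, retainer, shield}
8. bezel@(-3, -1) [-x clear] — {bezel, connector, duct, fan, module, pcb, retainer, shield}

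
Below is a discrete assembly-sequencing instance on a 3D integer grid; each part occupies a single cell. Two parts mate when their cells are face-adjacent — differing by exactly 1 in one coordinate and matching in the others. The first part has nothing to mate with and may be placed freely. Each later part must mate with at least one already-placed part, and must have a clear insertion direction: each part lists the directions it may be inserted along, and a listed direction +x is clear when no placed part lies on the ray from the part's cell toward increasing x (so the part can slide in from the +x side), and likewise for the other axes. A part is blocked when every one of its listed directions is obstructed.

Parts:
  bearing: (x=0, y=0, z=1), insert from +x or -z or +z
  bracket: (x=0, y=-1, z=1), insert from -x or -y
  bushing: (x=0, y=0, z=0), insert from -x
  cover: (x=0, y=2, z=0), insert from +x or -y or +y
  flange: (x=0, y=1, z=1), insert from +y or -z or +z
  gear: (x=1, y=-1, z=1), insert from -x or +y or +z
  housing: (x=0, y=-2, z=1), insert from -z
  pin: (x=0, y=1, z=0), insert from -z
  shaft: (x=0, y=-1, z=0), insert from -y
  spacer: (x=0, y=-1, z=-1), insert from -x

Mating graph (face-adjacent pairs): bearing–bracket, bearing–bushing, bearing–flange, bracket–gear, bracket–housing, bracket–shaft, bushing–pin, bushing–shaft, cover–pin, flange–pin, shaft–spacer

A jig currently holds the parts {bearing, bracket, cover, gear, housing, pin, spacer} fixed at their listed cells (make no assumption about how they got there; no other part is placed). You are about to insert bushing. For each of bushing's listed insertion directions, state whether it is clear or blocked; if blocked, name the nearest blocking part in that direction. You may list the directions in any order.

-x: ray from bushing(0, 0, 0) has no placed part ⇒ clear

-x: clear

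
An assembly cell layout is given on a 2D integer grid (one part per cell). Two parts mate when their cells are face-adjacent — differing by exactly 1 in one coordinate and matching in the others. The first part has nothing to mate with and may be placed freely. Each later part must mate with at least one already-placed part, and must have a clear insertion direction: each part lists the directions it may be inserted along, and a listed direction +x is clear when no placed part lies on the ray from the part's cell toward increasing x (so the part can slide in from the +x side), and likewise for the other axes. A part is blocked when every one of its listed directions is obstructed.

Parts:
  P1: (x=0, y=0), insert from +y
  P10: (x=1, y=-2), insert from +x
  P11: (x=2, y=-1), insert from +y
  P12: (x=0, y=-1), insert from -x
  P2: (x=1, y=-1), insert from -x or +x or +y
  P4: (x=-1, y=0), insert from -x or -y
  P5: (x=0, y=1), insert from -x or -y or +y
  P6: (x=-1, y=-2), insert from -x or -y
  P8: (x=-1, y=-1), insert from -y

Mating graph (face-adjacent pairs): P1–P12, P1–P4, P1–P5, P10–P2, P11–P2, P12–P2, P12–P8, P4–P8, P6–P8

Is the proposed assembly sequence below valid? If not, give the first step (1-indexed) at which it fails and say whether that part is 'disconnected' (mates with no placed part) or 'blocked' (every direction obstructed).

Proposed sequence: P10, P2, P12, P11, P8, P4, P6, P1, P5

1. P10@(1, -2) [+x clear] — {P10}
2. P2@(1, -1) [-x clear] — {P10, P2}
3. P12@(0, -1) [-x clear] — {P10, P12, P2}
4. P11@(2, -1) [+y clear] — {P10, P11, P12, P2}
5. P8@(-1, -1) [-y clear] — {P10, P11, P12, P2, P8}
6. P4@(-1, 0) [-x clear] — {P10, P11, P12, P2, P4, P8}
7. P6@(-1, -2) [-x clear] — {P10, P11, P12, P2, P4, P6, P8}
8. P1@(0, 0) [+y clear] — {P1, P10, P11, P12, P2, P4, P6, P8}
9. P5@(0, 1) [-x clear] — {P1, P10, P11, P12, P2, P4, P5, P6, P8}

Valid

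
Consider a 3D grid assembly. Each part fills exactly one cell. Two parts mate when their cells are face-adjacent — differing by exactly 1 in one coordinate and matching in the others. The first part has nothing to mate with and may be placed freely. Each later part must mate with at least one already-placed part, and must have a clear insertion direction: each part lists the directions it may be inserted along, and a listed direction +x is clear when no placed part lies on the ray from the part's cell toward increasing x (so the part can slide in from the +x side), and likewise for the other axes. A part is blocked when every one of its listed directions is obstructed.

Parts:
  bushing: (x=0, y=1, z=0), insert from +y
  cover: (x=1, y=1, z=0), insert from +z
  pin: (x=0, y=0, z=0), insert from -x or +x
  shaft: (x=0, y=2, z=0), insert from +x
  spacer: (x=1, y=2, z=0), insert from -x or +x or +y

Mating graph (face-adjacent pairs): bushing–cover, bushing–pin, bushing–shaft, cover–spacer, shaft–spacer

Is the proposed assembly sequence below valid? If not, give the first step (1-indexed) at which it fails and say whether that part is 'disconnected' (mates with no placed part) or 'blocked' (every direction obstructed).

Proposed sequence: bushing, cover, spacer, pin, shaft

Invalid at step 5 (blocked)

1. bushing@(0, 1, 0) [+y clear] — {bushing}
2. cover@(1, 1, 0) [+z clear] — {bushing, cover}
3. spacer@(1, 2, 0) [-x clear] — {bushing, cover, spacer}
4. pin@(0, 0, 0) [-x clear] — {bushing, cover, pin, spacer}
5. shaft@(0, 2, 0) — +x all obstructed ⇒ blocked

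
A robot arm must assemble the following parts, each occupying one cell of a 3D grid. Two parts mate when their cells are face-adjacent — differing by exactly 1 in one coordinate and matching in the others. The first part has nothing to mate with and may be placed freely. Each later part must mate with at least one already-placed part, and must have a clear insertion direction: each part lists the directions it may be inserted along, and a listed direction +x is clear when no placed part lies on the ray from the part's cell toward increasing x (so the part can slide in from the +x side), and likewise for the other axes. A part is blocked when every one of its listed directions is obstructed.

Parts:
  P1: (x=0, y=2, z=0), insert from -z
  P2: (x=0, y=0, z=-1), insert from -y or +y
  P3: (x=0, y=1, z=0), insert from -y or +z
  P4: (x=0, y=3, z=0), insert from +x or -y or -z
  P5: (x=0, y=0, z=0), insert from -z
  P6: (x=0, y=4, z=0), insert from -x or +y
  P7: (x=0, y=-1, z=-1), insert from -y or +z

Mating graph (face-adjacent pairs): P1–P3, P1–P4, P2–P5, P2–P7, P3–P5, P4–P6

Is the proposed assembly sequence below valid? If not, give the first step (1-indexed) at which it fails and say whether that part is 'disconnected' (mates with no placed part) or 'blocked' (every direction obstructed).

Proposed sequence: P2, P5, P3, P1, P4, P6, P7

1. P2@(0, 0, -1) [-y clear] — {P2}
2. P5@(0, 0, 0) — -z all obstructed ⇒ blocked

Invalid at step 2 (blocked)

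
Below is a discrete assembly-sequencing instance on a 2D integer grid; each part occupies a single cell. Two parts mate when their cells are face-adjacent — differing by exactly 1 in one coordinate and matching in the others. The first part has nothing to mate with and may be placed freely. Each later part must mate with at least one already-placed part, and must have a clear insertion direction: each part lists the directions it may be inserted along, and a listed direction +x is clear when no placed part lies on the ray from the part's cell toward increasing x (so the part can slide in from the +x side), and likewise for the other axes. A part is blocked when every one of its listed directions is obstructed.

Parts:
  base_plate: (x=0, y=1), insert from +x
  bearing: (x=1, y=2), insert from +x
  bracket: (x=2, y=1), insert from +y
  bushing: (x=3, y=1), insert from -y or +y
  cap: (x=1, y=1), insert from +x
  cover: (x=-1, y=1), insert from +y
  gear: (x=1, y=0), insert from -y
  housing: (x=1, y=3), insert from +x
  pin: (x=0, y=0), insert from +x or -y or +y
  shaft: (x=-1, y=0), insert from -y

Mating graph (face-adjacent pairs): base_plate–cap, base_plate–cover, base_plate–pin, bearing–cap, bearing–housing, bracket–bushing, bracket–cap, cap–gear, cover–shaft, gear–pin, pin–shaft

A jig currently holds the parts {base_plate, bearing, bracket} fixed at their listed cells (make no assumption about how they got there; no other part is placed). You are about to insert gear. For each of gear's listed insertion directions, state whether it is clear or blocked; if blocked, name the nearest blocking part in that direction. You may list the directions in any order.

-y: clear

-y: ray from gear(1, 0) has no placed part ⇒ clear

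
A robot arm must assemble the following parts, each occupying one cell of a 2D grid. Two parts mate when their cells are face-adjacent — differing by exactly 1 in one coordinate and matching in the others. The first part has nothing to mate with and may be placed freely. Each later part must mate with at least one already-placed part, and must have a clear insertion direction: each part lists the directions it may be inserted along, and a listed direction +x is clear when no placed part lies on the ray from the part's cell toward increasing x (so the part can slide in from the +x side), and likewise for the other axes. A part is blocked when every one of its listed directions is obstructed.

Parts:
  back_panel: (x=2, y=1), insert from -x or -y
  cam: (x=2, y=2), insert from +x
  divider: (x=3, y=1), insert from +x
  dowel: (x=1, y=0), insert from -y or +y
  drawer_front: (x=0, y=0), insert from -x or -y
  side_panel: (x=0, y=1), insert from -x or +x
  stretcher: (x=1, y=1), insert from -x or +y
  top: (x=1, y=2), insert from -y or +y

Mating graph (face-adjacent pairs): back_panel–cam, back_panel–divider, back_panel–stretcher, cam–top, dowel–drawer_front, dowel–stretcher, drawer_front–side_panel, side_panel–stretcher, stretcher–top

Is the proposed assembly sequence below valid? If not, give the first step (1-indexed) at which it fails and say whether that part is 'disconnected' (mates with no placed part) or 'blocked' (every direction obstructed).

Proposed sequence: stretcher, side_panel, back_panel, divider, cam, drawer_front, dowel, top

Valid

1. stretcher@(1, 1) [-x clear] — {stretcher}
2. side_panel@(0, 1) [-x clear] — {side_panel, stretcher}
3. back_panel@(2, 1) [-y clear] — {back_panel, side_panel, stretcher}
4. divider@(3, 1) [+x clear] — {back_panel, divider, side_panel, stretcher}
5. cam@(2, 2) [+x clear] — {back_panel, cam, divider, side_panel, stretcher}
6. drawer_front@(0, 0) [-x clear] — {back_panel, cam, divider, drawer_front, side_panel, stretcher}
7. dowel@(1, 0) [-y clear] — {back_panel, cam, divider, dowel, drawer_front, side_panel, stretcher}
8. top@(1, 2) [+y clear] — {back_panel, cam, divider, dowel, drawer_front, side_panel, stretcher, top}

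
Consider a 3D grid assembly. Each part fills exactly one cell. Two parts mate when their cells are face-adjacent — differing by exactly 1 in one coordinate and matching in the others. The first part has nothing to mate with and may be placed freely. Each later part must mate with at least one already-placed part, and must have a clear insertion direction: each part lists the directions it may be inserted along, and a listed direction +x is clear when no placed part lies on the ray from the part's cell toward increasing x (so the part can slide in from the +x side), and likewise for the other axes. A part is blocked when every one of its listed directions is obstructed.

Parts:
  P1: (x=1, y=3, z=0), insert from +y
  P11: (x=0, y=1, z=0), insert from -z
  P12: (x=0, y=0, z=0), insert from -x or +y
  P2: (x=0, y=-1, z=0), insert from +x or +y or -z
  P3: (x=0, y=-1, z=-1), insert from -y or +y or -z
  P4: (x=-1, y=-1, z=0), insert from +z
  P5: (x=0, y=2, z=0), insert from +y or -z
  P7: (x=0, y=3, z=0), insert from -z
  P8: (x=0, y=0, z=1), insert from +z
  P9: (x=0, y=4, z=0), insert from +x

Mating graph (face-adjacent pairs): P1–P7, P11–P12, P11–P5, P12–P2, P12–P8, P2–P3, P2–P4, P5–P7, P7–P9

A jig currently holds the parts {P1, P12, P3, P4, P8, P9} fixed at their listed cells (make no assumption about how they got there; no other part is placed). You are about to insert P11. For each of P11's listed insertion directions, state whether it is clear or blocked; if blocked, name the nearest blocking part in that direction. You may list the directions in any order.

-z: clear

-z: ray from P11(0, 1, 0) has no placed part ⇒ clear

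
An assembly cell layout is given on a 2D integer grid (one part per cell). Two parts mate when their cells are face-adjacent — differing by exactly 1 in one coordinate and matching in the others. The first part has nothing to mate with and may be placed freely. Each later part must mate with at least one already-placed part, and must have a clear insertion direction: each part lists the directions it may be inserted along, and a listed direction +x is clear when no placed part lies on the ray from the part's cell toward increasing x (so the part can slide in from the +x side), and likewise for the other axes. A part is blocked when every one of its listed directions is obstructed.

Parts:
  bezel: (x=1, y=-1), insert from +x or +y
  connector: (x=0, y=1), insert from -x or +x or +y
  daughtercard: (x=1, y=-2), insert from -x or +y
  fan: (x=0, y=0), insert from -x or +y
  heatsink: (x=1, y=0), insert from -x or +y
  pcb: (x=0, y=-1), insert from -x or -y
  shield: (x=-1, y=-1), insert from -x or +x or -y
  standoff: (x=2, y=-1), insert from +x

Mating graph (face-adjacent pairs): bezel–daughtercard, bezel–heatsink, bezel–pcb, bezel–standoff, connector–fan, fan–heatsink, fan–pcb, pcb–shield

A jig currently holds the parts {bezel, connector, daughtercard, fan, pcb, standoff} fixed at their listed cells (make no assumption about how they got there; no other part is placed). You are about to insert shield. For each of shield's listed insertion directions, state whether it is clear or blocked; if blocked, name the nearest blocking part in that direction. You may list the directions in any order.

-x: ray from shield(-1, -1) has no placed part ⇒ clear
+x: nearest on ray is pcb@(0, -1) ⇒ blocked
-y: ray from shield(-1, -1) has no placed part ⇒ clear

+x: blocked by pcb; -x: clear; -y: clear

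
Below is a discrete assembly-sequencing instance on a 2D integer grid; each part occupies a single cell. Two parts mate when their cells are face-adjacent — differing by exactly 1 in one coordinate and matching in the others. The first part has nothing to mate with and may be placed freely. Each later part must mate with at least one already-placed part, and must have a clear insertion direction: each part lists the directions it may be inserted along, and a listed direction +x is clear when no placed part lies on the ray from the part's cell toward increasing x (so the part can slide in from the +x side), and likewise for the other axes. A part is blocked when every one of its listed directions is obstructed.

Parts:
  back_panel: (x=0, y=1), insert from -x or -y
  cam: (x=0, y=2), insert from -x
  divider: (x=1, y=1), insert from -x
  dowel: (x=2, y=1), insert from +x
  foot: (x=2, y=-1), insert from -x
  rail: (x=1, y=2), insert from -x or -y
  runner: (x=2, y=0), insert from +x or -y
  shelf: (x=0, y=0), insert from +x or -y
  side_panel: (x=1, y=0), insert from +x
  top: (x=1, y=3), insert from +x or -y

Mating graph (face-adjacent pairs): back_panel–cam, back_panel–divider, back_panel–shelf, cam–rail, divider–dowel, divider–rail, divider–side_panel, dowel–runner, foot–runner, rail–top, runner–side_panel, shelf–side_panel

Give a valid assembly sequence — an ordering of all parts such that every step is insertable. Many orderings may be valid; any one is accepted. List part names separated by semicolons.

dowel; divider; side_panel; runner; back_panel; rail; top; cam; shelf; foot

1. dowel@(2, 1) [+x clear] — {dowel}
2. divider@(1, 1) [-x clear] — {divider, dowel}
3. side_panel@(1, 0) [+x clear] — {divider, dowel, side_panel}
4. runner@(2, 0) [+x clear] — {divider, dowel, runner, side_panel}
5. back_panel@(0, 1) [-x clear] — {back_panel, divider, dowel, runner, side_panel}
6. rail@(1, 2) [-x clear] — {back_panel, divider, dowel, rail, runner, side_panel}
7. top@(1, 3) [+x clear] — {back_panel, divider, dowel, rail, runner, side_panel, top}
8. cam@(0, 2) [-x clear] — {back_panel, cam, divider, dowel, rail, runner, side_panel, top}
9. shelf@(0, 0) [-y clear] — {back_panel, cam, divider, dowel, rail, runner, shelf, side_panel, top}
10. foot@(2, -1) [-x clear] — {back_panel, cam, divider, dowel, foot, rail, runner, shelf, side_panel, top}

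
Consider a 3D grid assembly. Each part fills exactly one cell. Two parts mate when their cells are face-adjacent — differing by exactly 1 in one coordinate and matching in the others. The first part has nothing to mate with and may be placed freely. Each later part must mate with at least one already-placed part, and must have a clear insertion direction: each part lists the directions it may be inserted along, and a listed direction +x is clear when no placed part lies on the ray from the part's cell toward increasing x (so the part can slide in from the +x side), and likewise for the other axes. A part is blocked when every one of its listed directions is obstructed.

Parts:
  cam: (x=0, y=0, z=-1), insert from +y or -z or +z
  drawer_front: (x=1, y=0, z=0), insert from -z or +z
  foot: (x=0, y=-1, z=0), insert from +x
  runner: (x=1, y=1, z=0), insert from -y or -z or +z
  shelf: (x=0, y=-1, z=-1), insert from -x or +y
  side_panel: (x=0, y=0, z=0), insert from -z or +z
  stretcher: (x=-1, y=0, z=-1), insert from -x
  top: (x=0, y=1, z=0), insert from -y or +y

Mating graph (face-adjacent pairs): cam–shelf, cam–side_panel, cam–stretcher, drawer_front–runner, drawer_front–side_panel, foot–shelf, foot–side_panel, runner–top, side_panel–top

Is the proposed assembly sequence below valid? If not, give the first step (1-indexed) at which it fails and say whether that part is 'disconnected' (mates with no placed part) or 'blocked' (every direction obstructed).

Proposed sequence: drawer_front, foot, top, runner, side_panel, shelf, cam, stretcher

Invalid at step 2 (disconnected)

1. drawer_front@(1, 0, 0) [-z clear] — {drawer_front}
2. foot@(0, -1, 0) — no placed neighbour ⇒ disconnected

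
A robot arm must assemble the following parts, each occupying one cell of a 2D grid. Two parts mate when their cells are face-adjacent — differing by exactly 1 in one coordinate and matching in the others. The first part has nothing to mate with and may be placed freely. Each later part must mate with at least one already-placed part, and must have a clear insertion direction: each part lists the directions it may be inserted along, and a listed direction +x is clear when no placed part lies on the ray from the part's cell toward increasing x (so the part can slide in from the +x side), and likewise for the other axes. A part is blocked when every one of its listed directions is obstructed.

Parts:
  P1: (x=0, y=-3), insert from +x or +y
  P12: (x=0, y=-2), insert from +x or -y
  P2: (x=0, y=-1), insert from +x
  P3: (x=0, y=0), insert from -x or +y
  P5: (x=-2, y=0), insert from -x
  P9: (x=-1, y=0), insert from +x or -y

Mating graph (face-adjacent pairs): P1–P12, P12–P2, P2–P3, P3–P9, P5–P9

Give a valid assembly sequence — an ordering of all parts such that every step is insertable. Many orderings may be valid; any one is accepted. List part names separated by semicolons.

P2; P12; P1; P3; P9; P5

1. P2@(0, -1) [+x clear] — {P2}
2. P12@(0, -2) [+x clear] — {P12, P2}
3. P1@(0, -3) [+x clear] — {P1, P12, P2}
4. P3@(0, 0) [-x clear] — {P1, P12, P2, P3}
5. P9@(-1, 0) [-y clear] — {P1, P12, P2, P3, P9}
6. P5@(-2, 0) [-x clear] — {P1, P12, P2, P3, P5, P9}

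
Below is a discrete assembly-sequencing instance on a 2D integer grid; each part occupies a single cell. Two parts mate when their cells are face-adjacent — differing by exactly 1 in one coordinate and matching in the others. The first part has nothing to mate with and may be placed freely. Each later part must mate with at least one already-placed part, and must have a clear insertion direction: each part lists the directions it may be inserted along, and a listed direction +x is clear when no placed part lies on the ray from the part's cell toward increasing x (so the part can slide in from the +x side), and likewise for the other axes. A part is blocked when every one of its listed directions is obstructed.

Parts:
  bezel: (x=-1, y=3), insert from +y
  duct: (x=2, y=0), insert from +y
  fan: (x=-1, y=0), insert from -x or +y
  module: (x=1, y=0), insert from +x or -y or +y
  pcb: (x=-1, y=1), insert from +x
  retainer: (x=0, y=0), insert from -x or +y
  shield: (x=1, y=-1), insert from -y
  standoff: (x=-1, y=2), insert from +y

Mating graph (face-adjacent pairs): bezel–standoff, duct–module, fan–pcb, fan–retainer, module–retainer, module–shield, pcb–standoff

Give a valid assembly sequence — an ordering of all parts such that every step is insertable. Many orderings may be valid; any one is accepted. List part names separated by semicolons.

retainer; fan; pcb; standoff; bezel; module; shield; duct

1. retainer@(0, 0) [-x clear] — {retainer}
2. fan@(-1, 0) [-x clear] — {fan, retainer}
3. pcb@(-1, 1) [+x clear] — {fan, pcb, retainer}
4. standoff@(-1, 2) [+y clear] — {fan, pcb, retainer, standoff}
5. bezel@(-1, 3) [+y clear] — {bezel, fan, pcb, retainer, standoff}
6. module@(1, 0) [+x clear] — {bezel, fan, module, pcb, retainer, standoff}
7. shield@(1, -1) [-y clear] — {bezel, fan, module, pcb, retainer, shield, standoff}
8. duct@(2, 0) [+y clear] — {bezel, duct, fan, module, pcb, retainer, shield, standoff}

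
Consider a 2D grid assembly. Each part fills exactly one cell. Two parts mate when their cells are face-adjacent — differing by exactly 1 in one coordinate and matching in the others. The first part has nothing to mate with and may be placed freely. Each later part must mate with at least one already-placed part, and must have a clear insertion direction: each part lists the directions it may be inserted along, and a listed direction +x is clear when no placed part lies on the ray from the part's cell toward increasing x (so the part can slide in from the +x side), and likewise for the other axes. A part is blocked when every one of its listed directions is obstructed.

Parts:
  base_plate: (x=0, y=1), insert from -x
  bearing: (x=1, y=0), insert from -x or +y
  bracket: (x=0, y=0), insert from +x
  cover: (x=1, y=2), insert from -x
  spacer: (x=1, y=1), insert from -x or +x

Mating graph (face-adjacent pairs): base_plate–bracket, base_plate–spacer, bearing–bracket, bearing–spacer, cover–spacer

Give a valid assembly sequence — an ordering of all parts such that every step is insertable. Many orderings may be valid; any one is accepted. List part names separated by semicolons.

base_plate; bracket; bearing; spacer; cover

1. base_plate@(0, 1) [-x clear] — {base_plate}
2. bracket@(0, 0) [+x clear] — {base_plate, bracket}
3. bearing@(1, 0) [+y clear] — {base_plate, bearing, bracket}
4. spacer@(1, 1) [+x clear] — {base_plate, bearing, bracket, spacer}
5. cover@(1, 2) [-x clear] — {base_plate, bearing, bracket, cover, spacer}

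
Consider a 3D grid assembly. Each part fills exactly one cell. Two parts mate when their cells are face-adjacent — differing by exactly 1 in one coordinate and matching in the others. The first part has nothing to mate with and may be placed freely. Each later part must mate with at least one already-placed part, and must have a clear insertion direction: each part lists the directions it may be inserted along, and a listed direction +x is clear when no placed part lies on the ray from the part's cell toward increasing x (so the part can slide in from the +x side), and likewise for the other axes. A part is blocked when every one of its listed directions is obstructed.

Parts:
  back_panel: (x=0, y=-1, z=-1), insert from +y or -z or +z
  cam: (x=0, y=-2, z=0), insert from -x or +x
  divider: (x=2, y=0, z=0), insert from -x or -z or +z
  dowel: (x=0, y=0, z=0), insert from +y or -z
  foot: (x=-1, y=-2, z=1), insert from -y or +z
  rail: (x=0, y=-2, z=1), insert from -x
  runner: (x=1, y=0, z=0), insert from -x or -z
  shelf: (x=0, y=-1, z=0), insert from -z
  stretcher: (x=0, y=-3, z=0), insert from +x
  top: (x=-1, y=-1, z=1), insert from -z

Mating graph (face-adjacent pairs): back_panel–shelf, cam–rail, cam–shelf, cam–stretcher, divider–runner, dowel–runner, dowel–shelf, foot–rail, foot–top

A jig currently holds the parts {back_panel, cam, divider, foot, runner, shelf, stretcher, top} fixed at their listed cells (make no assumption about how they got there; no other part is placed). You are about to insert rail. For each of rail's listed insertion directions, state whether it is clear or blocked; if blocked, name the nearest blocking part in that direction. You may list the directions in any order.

-x: blocked by foot

-x: nearest on ray is foot@(-1, -2, 1) ⇒ blocked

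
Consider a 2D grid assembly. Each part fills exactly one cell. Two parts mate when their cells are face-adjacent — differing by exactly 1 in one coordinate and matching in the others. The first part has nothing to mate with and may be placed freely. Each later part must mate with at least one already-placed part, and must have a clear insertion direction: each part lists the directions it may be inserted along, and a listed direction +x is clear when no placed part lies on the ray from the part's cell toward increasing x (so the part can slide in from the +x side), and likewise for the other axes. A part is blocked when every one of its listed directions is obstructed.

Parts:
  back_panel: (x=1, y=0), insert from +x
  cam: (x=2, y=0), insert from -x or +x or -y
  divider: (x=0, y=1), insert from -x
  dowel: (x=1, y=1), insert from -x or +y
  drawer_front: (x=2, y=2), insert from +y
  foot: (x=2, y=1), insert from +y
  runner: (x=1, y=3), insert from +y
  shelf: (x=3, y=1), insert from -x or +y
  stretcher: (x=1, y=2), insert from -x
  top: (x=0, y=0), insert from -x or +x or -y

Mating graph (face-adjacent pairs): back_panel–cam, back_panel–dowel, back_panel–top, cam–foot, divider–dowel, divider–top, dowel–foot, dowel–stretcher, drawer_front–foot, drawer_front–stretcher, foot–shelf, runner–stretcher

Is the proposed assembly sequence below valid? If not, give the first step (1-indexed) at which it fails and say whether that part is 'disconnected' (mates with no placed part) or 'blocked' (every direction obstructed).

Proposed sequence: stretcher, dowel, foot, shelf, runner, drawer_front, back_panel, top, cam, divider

Valid

1. stretcher@(1, 2) [-x clear] — {stretcher}
2. dowel@(1, 1) [-x clear] — {dowel, stretcher}
3. foot@(2, 1) [+y clear] — {dowel, foot, stretcher}
4. shelf@(3, 1) [+y clear] — {dowel, foot, shelf, stretcher}
5. runner@(1, 3) [+y clear] — {dowel, foot, runner, shelf, stretcher}
6. drawer_front@(2, 2) [+y clear] — {dowel, drawer_front, foot, runner, shelf, stretcher}
7. back_panel@(1, 0) [+x clear] — {back_panel, dowel, drawer_front, foot, runner, shelf, stretcher}
8. top@(0, 0) [-x clear] — {back_panel, dowel, drawer_front, foot, runner, shelf, stretcher, top}
9. cam@(2, 0) [+x clear] — {back_panel, cam, dowel, drawer_front, foot, runner, shelf, stretcher, top}
10. divider@(0, 1) [-x clear] — {back_panel, cam, divider, dowel, drawer_front, foot, runner, shelf, stretcher, top}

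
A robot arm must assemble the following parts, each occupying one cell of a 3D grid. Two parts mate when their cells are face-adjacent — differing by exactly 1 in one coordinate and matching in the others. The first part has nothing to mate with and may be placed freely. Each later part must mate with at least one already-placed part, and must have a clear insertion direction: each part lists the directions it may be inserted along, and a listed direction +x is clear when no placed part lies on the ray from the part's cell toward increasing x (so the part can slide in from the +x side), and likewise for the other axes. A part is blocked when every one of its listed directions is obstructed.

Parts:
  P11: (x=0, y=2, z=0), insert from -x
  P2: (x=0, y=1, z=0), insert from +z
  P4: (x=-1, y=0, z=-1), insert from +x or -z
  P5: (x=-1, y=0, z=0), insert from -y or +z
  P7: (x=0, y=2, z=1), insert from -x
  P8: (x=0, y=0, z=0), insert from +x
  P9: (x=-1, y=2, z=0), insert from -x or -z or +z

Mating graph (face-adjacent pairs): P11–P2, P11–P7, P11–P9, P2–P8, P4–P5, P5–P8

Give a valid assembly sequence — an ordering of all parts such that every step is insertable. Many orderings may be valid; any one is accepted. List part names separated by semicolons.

P7; P11; P9; P2; P8; P5; P4

1. P7@(0, 2, 1) [-x clear] — {P7}
2. P11@(0, 2, 0) [-x clear] — {P11, P7}
3. P9@(-1, 2, 0) [-x clear] — {P11, P7, P9}
4. P2@(0, 1, 0) [+z clear] — {P11, P2, P7, P9}
5. P8@(0, 0, 0) [+x clear] — {P11, P2, P7, P8, P9}
6. P5@(-1, 0, 0) [-y clear] — {P11, P2, P5, P7, P8, P9}
7. P4@(-1, 0, -1) [+x clear] — {P11, P2, P4, P5, P7, P8, P9}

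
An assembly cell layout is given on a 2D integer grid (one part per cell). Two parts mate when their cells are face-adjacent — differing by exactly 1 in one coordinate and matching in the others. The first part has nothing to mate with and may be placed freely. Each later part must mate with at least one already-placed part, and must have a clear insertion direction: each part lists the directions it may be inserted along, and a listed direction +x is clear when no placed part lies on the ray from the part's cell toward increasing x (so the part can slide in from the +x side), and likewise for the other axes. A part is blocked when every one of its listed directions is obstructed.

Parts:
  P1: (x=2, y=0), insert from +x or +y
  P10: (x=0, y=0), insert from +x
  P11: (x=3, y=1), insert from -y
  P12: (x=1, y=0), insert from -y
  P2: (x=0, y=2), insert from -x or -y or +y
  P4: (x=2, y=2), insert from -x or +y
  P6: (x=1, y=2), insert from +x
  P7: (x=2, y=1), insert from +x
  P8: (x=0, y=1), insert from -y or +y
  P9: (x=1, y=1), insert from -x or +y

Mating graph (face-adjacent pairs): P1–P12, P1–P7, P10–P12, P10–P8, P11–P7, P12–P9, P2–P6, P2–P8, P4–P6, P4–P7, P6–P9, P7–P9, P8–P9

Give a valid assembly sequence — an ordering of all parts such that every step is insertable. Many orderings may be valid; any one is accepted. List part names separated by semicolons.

P6; P9; P8; P10; P12; P1; P4; P7; P2; P11

1. P6@(1, 2) [+x clear] — {P6}
2. P9@(1, 1) [-x clear] — {P6, P9}
3. P8@(0, 1) [-y clear] — {P6, P8, P9}
4. P10@(0, 0) [+x clear] — {P10, P6, P8, P9}
5. P12@(1, 0) [-y clear] — {P10, P12, P6, P8, P9}
6. P1@(2, 0) [+x clear] — {P1, P10, P12, P6, P8, P9}
7. P4@(2, 2) [+y clear] — {P1, P10, P12, P4, P6, P8, P9}
8. P7@(2, 1) [+x clear] — {P1, P10, P12, P4, P6, P7, P8, P9}
9. P2@(0, 2) [-x clear] — {P1, P10, P12, P2, P4, P6, P7, P8, P9}
10. P11@(3, 1) [-y clear] — {P1, P10, P11, P12, P2, P4, P6, P7, P8, P9}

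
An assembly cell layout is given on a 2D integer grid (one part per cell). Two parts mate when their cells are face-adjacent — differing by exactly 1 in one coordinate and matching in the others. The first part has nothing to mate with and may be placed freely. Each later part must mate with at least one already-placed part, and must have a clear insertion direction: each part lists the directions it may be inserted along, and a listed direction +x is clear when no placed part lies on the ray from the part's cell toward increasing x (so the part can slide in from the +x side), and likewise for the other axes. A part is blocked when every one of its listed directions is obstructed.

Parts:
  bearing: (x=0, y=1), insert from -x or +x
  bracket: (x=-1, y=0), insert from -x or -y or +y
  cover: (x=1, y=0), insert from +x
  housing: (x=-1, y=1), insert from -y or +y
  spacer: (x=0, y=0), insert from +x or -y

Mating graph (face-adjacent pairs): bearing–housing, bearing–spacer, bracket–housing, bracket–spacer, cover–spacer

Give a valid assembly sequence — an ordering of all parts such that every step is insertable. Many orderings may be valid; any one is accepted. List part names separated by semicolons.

1. bearing@(0, 1) [-x clear] — {bearing}
2. spacer@(0, 0) [+x clear] — {bearing, spacer}
3. cover@(1, 0) [+x clear] — {bearing, cover, spacer}
4. bracket@(-1, 0) [-x clear] — {bearing, bracket, cover, spacer}
5. housing@(-1, 1) [+y clear] — {bearing, bracket, cover, housing, spacer}

bearing; spacer; cover; bracket; housing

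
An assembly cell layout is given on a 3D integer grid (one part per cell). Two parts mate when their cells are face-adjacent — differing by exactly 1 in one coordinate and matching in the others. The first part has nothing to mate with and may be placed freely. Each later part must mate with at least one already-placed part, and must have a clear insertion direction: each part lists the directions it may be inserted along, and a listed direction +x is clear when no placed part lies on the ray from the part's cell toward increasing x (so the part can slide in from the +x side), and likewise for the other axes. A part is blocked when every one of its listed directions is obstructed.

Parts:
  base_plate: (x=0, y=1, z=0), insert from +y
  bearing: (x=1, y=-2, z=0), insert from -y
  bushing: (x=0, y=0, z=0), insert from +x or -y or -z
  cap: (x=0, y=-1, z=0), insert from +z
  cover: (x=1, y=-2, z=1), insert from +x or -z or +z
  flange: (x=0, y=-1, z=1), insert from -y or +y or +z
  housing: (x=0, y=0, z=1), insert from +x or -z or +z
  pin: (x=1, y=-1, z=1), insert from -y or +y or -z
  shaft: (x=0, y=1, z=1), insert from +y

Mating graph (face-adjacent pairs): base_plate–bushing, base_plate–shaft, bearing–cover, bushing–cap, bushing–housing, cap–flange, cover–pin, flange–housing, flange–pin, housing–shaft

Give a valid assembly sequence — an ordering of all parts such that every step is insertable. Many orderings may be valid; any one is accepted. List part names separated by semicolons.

1. bushing@(0, 0, 0) [+x clear] — {bushing}
2. housing@(0, 0, 1) [+x clear] — {bushing, housing}
3. shaft@(0, 1, 1) [+y clear] — {bushing, housing, shaft}
4. cap@(0, -1, 0) [+z clear] — {bushing, cap, housing, shaft}
5. base_plate@(0, 1, 0) [+y clear] — {base_plate, bushing, cap, housing, shaft}
6. flange@(0, -1, 1) [-y clear] — {base_plate, bushing, cap, flange, housing, shaft}
7. pin@(1, -1, 1) [-y clear] — {base_plate, bushing, cap, flange, housing, pin, shaft}
8. cover@(1, -2, 1) [+x clear] — {base_plate, bushing, cap, cover, flange, housing, pin, shaft}
9. bearing@(1, -2, 0) [-y clear] — {base_plate, bearing, bushing, cap, cover, flange, housing, pin, shaft}

bushing; housing; shaft; cap; base_plate; flange; pin; cover; bearing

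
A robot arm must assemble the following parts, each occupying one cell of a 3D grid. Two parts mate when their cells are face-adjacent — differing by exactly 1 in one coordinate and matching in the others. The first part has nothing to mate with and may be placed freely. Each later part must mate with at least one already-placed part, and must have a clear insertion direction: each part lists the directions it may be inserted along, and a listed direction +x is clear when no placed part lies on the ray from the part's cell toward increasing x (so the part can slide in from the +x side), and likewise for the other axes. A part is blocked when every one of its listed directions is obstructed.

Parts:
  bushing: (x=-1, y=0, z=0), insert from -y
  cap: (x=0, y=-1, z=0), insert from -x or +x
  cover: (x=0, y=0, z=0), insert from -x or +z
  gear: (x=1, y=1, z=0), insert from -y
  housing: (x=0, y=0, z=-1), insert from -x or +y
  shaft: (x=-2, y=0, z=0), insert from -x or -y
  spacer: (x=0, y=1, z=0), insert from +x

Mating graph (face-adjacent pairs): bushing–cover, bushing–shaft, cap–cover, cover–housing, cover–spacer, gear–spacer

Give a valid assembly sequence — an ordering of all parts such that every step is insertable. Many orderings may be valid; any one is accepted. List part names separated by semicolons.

spacer; cover; housing; bushing; shaft; gear; cap

1. spacer@(0, 1, 0) [+x clear] — {spacer}
2. cover@(0, 0, 0) [-x clear] — {cover, spacer}
3. housing@(0, 0, -1) [-x clear] — {cover, housing, spacer}
4. bushing@(-1, 0, 0) [-y clear] — {bushing, cover, housing, spacer}
5. shaft@(-2, 0, 0) [-x clear] — {bushing, cover, housing, shaft, spacer}
6. gear@(1, 1, 0) [-y clear] — {bushing, cover, gear, housing, shaft, spacer}
7. cap@(0, -1, 0) [-x clear] — {bushing, cap, cover, gear, housing, shaft, spacer}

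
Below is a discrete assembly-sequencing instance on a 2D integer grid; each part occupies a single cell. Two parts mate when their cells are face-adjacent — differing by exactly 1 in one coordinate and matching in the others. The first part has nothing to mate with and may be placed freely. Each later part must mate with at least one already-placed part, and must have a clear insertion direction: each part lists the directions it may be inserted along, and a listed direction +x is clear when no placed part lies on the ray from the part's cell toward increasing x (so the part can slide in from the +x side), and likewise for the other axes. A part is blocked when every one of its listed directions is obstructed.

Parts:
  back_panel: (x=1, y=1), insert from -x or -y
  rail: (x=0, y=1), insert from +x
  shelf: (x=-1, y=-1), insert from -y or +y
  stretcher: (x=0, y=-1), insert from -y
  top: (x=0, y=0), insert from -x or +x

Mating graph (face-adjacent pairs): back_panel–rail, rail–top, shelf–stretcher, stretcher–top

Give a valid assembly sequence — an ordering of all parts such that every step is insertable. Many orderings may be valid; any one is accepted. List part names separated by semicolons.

1. stretcher@(0, -1) [-y clear] — {stretcher}
2. top@(0, 0) [-x clear] — {stretcher, top}
3. rail@(0, 1) [+x clear] — {rail, stretcher, top}
4. back_panel@(1, 1) [-y clear] — {back_panel, rail, stretcher, top}
5. shelf@(-1, -1) [-y clear] — {back_panel, rail, shelf, stretcher, top}

stretcher; top; rail; back_panel; shelf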